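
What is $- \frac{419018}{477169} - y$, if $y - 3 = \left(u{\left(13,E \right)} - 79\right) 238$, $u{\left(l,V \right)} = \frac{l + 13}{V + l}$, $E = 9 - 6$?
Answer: $\frac{35141343609}{1908676} \approx 18411.0$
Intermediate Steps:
$E = 3$
$u{\left(l,V \right)} = \frac{13 + l}{V + l}$
$y = - \frac{73649}{4}$ ($y = 3 + \left(\frac{13 + 13}{3 + 13} - 79\right) 238 = 3 + \left(\frac{1}{16} \cdot 26 - 79\right) 238 = 3 + \left(\frac{13}{8} - 79\right) 238 = 3 - \frac{73661}{4} = - \frac{73649}{4} \approx -18412.0$)
$- \frac{419018}{477169} - y = - \frac{419018}{477169} - - \frac{73649}{4} = \left(-419018\right) \frac{1}{477169} + \frac{73649}{4} = - \frac{419018}{477169} + \frac{73649}{4} = \frac{35141343609}{1908676}$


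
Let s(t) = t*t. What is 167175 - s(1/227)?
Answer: 8614360574/51529 ≈ 1.6718e+5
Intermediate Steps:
s(t) = t**2
167175 - s(1/227) = 167175 - (1/227)**2 = 167175 - 1*1/51529 = 167175 - 1/51529 = 8614360574/51529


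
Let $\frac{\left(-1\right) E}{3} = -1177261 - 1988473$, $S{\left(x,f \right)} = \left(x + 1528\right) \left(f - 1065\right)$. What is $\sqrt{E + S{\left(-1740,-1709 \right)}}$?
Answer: $\sqrt{10085290} \approx 3175.7$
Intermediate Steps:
$S{\left(x,f \right)} = \left(-1065 + f\right) \left(1528 + x\right)$ ($S{\left(x,f \right)} = \left(1528 + x\right) \left(-1065 + f\right) = \left(-1065 + f\right) \left(1528 + x\right)$)
$E = 9497202$ ($E = - 3 \left(-1177261 - 1988473\right) = \left(-3\right) \left(-3165734\right) = 9497202$)
$\sqrt{E + S{\left(-1740,-1709 \right)}} = \sqrt{9497202 - -588088} = \sqrt{9497202 + \left(-1627320 + 1853100 - 2611352 + 2973660\right)} = \sqrt{9497202 + 588088} = \sqrt{10085290}$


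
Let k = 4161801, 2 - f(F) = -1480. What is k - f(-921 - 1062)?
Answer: 4160319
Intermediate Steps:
f(F) = 1482 (f(F) = 2 - 1*(-1480) = 2 + 1480 = 1482)
k - f(-921 - 1062) = 4161801 - 1*1482 = 4161801 - 1482 = 4160319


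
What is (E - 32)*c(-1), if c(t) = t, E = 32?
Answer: 0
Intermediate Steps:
(E - 32)*c(-1) = (32 - 32)*(-1) = 0*(-1) = 0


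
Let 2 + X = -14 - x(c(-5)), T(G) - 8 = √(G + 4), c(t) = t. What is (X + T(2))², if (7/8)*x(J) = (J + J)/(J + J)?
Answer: 4390/49 - 128*√6/7 ≈ 44.801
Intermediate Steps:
T(G) = 8 + √(4 + G) (T(G) = 8 + √(G + 4) = 8 + √(4 + G))
x(J) = 8/7 (x(J) = 8*((J + J)/(J + J))/7 = 8*((2*J)/((2*J)))/7 = 8*((2*J)*(1/(2*J)))/7 = (8/7)*1 = 8/7)
X = -120/7 (X = -2 + (-14 - 1*8/7) = -2 + (-14 - 8/7) = -2 - 106/7 = -120/7 ≈ -17.143)
(X + T(2))² = (-120/7 + (8 + √(4 + 2)))² = (-120/7 + (8 + √6))² = (-64/7 + √6)²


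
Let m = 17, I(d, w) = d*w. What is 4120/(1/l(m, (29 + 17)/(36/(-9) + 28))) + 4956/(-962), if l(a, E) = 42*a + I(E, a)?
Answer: 4438549936/1443 ≈ 3.0759e+6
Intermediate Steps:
l(a, E) = 42*a + E*a
4120/(1/l(m, (29 + 17)/(36/(-9) + 28))) + 4956/(-962) = 4120/(1/(17*(42 + (29 + 17)/(36/(-9) + 28)))) + 4956/(-962) = 4120/(1/(17*(42 + 46/(36*(-1/9) + 28)))) + 4956*(-1/962) = 4120/(1/(17*(42 + 46/(-4 + 28)))) - 2478/481 = 4120/(1/(17*(42 + 46/24))) - 2478/481 = 4120/(1/(17*(42 + 46*(1/24)))) - 2478/481 = 4120/(1/(17*(42 + 23/12))) - 2478/481 = 4120/(1/(17*(527/12))) - 2478/481 = 4120/(1/(8959/12)) - 2478/481 = 4120/(12/8959) - 2478/481 = 4120*(8959/12) - 2478/481 = 9227770/3 - 2478/481 = 4438549936/1443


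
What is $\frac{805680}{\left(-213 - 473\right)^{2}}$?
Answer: $\frac{201420}{117649} \approx 1.712$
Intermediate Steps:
$\frac{805680}{\left(-213 - 473\right)^{2}} = \frac{805680}{\left(-686\right)^{2}} = \frac{805680}{470596} = 805680 \cdot \frac{1}{470596} = \frac{201420}{117649}$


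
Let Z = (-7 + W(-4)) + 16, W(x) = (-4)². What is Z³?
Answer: 15625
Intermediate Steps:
W(x) = 16
Z = 25 (Z = (-7 + 16) + 16 = 9 + 16 = 25)
Z³ = 25³ = 15625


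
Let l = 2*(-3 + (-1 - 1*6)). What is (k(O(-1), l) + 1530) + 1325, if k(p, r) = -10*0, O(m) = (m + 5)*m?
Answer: 2855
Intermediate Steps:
O(m) = m*(5 + m) (O(m) = (5 + m)*m = m*(5 + m))
l = -20 (l = 2*(-3 + (-1 - 6)) = 2*(-3 - 7) = 2*(-10) = -20)
k(p, r) = 0
(k(O(-1), l) + 1530) + 1325 = (0 + 1530) + 1325 = 1530 + 1325 = 2855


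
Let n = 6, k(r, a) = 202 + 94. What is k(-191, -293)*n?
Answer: 1776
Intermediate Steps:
k(r, a) = 296
k(-191, -293)*n = 296*6 = 1776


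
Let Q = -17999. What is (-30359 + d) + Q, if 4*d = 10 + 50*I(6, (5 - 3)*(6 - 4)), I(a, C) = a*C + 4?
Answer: -96011/2 ≈ -48006.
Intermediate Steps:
I(a, C) = 4 + C*a (I(a, C) = C*a + 4 = 4 + C*a)
d = 705/2 (d = (10 + 50*(4 + ((5 - 3)*(6 - 4))*6))/4 = (10 + 50*(4 + (2*2)*6))/4 = (10 + 50*(4 + 4*6))/4 = (10 + 50*(4 + 24))/4 = (10 + 50*28)/4 = (10 + 1400)/4 = (¼)*1410 = 705/2 ≈ 352.50)
(-30359 + d) + Q = (-30359 + 705/2) - 17999 = -60013/2 - 17999 = -96011/2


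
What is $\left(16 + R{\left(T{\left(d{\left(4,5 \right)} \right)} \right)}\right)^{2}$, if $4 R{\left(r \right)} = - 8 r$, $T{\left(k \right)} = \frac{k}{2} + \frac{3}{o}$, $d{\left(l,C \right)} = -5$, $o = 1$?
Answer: $225$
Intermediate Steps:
$T{\left(k \right)} = 3 + \frac{k}{2}$ ($T{\left(k \right)} = \frac{k}{2} + \frac{3}{1} = k \frac{1}{2} + 3 \cdot 1 = \frac{k}{2} + 3 = 3 + \frac{k}{2}$)
$R{\left(r \right)} = - 2 r$ ($R{\left(r \right)} = \frac{\left(-8\right) r}{4} = - 2 r$)
$\left(16 + R{\left(T{\left(d{\left(4,5 \right)} \right)} \right)}\right)^{2} = \left(16 - 2 \left(3 + \frac{1}{2} \left(-5\right)\right)\right)^{2} = \left(16 - 2 \left(3 - \frac{5}{2}\right)\right)^{2} = \left(16 - 1\right)^{2} = 15^{2} = 225$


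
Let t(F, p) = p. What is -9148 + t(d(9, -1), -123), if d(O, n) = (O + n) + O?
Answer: -9271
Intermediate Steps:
d(O, n) = n + 2*O
-9148 + t(d(9, -1), -123) = -9148 - 123 = -9271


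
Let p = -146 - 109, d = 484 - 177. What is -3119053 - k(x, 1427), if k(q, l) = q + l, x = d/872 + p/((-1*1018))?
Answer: -1385019074483/443848 ≈ -3.1205e+6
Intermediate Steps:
d = 307
p = -255
x = 267443/443848 (x = 307/872 - 255/((-1*1018)) = 307*(1/872) - 255/(-1018) = 307/872 - 255*(-1/1018) = 307/872 + 255/1018 = 267443/443848 ≈ 0.60256)
k(q, l) = l + q
-3119053 - k(x, 1427) = -3119053 - (1427 + 267443/443848) = -3119053 - 1*633638539/443848 = -3119053 - 633638539/443848 = -1385019074483/443848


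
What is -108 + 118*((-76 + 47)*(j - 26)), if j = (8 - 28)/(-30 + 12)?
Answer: 765556/9 ≈ 85062.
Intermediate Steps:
j = 10/9 (j = -20/(-18) = -20*(-1/18) = 10/9 ≈ 1.1111)
-108 + 118*((-76 + 47)*(j - 26)) = -108 + 118*((-76 + 47)*(10/9 - 26)) = -108 + 118*(-29*(-224/9)) = -108 + 118*(6496/9) = -108 + 766528/9 = 765556/9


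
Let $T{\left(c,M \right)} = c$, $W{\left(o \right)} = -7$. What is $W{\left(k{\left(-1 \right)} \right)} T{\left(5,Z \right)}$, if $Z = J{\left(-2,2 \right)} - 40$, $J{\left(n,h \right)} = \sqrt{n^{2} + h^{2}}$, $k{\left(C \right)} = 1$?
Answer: $-35$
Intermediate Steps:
$J{\left(n,h \right)} = \sqrt{h^{2} + n^{2}}$
$Z = -40 + 2 \sqrt{2}$ ($Z = \sqrt{2^{2} + \left(-2\right)^{2}} - 40 = \sqrt{4 + 4} - 40 = \sqrt{8} - 40 = 2 \sqrt{2} - 40 = -40 + 2 \sqrt{2} \approx -37.172$)
$W{\left(k{\left(-1 \right)} \right)} T{\left(5,Z \right)} = \left(-7\right) 5 = -35$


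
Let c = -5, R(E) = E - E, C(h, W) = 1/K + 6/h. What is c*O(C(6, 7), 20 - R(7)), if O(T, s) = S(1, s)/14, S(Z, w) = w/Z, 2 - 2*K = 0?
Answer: -50/7 ≈ -7.1429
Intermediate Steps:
K = 1 (K = 1 - ½*0 = 1 + 0 = 1)
C(h, W) = 1 + 6/h (C(h, W) = 1/1 + 6/h = 1*1 + 6/h = 1 + 6/h)
R(E) = 0
O(T, s) = s/14 (O(T, s) = (s/1)/14 = (s*1)*(1/14) = s*(1/14) = s/14)
c*O(C(6, 7), 20 - R(7)) = -5*(20 - 1*0)/14 = -5*(20 + 0)/14 = -5*20/14 = -5*10/7 = -50/7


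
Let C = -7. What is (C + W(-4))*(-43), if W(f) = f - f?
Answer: 301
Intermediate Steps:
W(f) = 0
(C + W(-4))*(-43) = (-7 + 0)*(-43) = -7*(-43) = 301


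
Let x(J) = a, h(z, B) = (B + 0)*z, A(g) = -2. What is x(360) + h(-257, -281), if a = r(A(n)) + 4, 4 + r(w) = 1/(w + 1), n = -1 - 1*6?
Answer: 72216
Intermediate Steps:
n = -7 (n = -1 - 6 = -7)
r(w) = -4 + 1/(1 + w) (r(w) = -4 + 1/(w + 1) = -4 + 1/(1 + w))
h(z, B) = B*z
a = -1 (a = (-3 - 4*(-2))/(1 - 2) + 4 = (-3 + 8)/(-1) + 4 = -1*5 + 4 = -5 + 4 = -1)
x(J) = -1
x(360) + h(-257, -281) = -1 - 281*(-257) = -1 + 72217 = 72216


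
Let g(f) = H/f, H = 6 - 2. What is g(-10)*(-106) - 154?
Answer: -558/5 ≈ -111.60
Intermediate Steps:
H = 4
g(f) = 4/f
g(-10)*(-106) - 154 = (4/(-10))*(-106) - 154 = (4*(-1/10))*(-106) - 154 = -2/5*(-106) - 154 = 212/5 - 154 = -558/5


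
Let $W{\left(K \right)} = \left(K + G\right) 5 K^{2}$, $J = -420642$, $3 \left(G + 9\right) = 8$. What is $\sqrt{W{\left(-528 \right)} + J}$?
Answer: $i \sqrt{745238562} \approx 27299.0 i$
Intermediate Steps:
$G = - \frac{19}{3}$ ($G = -9 + \frac{1}{3} \cdot 8 = -9 + \frac{8}{3} = - \frac{19}{3} \approx -6.3333$)
$W{\left(K \right)} = K^{2} \left(- \frac{95}{3} + 5 K\right)$ ($W{\left(K \right)} = \left(K - \frac{19}{3}\right) 5 K^{2} = \left(- \frac{19}{3} + K\right) 5 K^{2} = \left(- \frac{95}{3} + 5 K\right) K^{2} = K^{2} \left(- \frac{95}{3} + 5 K\right)$)
$\sqrt{W{\left(-528 \right)} + J} = \sqrt{\left(-528\right)^{2} \left(- \frac{95}{3} + 5 \left(-528\right)\right) - 420642} = \sqrt{278784 \left(- \frac{95}{3} - 2640\right) - 420642} = \sqrt{278784 \left(- \frac{8015}{3}\right) - 420642} = \sqrt{-744817920 - 420642} = \sqrt{-745238562} = i \sqrt{745238562}$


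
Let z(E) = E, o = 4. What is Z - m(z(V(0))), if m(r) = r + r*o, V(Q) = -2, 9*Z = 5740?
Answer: 5830/9 ≈ 647.78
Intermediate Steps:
Z = 5740/9 (Z = (⅑)*5740 = 5740/9 ≈ 637.78)
m(r) = 5*r (m(r) = r + r*4 = r + 4*r = 5*r)
Z - m(z(V(0))) = 5740/9 - 5*(-2) = 5740/9 - 1*(-10) = 5740/9 + 10 = 5830/9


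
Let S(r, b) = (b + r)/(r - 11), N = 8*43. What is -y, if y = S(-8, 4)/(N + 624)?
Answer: -1/4598 ≈ -0.00021749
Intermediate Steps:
N = 344
S(r, b) = (b + r)/(-11 + r)
y = 1/4598 (y = ((4 - 8)/(-11 - 8))/(344 + 624) = (-4/(-19))/968 = (-1/19*(-4))/968 = (1/968)*(4/19) = 1/4598 ≈ 0.00021749)
-y = -1*1/4598 = -1/4598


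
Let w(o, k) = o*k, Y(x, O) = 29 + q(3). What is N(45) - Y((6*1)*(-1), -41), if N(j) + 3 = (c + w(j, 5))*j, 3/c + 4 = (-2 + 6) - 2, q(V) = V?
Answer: 20045/2 ≈ 10023.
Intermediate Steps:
Y(x, O) = 32 (Y(x, O) = 29 + 3 = 32)
c = -3/2 (c = 3/(-4 + ((-2 + 6) - 2)) = 3/(-4 + (4 - 2)) = 3/(-4 + 2) = 3/(-2) = 3*(-½) = -3/2 ≈ -1.5000)
w(o, k) = k*o
N(j) = -3 + j*(-3/2 + 5*j) (N(j) = -3 + (-3/2 + 5*j)*j = -3 + j*(-3/2 + 5*j))
N(45) - Y((6*1)*(-1), -41) = (-3 + 5*45² - 3/2*45) - 1*32 = (-3 + 5*2025 - 135/2) - 32 = (-3 + 10125 - 135/2) - 32 = 20109/2 - 32 = 20045/2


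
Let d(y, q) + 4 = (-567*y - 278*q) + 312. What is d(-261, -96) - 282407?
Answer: -107424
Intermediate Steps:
d(y, q) = 308 - 567*y - 278*q (d(y, q) = -4 + ((-567*y - 278*q) + 312) = -4 + (312 - 567*y - 278*q) = 308 - 567*y - 278*q)
d(-261, -96) - 282407 = (308 - 567*(-261) - 278*(-96)) - 282407 = (308 + 147987 + 26688) - 282407 = 174983 - 282407 = -107424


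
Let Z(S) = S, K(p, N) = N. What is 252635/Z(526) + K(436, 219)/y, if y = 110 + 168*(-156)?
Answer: 1648288259/3431887 ≈ 480.29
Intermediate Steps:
y = -26098 (y = 110 - 26208 = -26098)
252635/Z(526) + K(436, 219)/y = 252635/526 + 219/(-26098) = 252635*(1/526) + 219*(-1/26098) = 252635/526 - 219/26098 = 1648288259/3431887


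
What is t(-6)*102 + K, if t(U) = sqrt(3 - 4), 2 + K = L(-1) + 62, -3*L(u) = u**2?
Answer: 179/3 + 102*I ≈ 59.667 + 102.0*I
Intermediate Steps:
L(u) = -u**2/3
K = 179/3 (K = -2 + (-1/3*(-1)**2 + 62) = -2 + (-1/3*1 + 62) = -2 + (-1/3 + 62) = -2 + 185/3 = 179/3 ≈ 59.667)
t(U) = I (t(U) = sqrt(-1) = I)
t(-6)*102 + K = I*102 + 179/3 = 102*I + 179/3 = 179/3 + 102*I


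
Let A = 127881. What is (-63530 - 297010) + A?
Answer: -232659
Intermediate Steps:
(-63530 - 297010) + A = (-63530 - 297010) + 127881 = -360540 + 127881 = -232659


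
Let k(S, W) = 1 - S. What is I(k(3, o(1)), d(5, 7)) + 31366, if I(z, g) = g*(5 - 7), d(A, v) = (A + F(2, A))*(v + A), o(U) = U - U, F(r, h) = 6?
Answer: 31102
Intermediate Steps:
o(U) = 0
d(A, v) = (6 + A)*(A + v) (d(A, v) = (A + 6)*(v + A) = (6 + A)*(A + v))
I(z, g) = -2*g (I(z, g) = g*(-2) = -2*g)
I(k(3, o(1)), d(5, 7)) + 31366 = -2*(5**2 + 6*5 + 6*7 + 5*7) + 31366 = -2*(25 + 30 + 42 + 35) + 31366 = -2*132 + 31366 = -264 + 31366 = 31102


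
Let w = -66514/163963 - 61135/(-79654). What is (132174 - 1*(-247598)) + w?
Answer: 4959944320124993/13060308802 ≈ 3.7977e+5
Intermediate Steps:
w = 4725771849/13060308802 (w = -66514*1/163963 - 61135*(-1/79654) = -66514/163963 + 61135/79654 = 4725771849/13060308802 ≈ 0.36184)
(132174 - 1*(-247598)) + w = (132174 - 1*(-247598)) + 4725771849/13060308802 = (132174 + 247598) + 4725771849/13060308802 = 379772 + 4725771849/13060308802 = 4959944320124993/13060308802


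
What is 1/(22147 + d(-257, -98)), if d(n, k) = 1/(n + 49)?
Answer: 208/4606575 ≈ 4.5153e-5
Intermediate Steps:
d(n, k) = 1/(49 + n)
1/(22147 + d(-257, -98)) = 1/(22147 + 1/(49 - 257)) = 1/(22147 + 1/(-208)) = 1/(22147 - 1/208) = 1/(4606575/208) = 208/4606575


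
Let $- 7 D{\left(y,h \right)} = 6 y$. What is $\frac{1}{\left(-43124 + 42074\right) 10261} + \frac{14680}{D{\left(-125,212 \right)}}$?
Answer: $\frac{1476188503}{10774050} \approx 137.01$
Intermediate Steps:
$D{\left(y,h \right)} = - \frac{6 y}{7}$
$\frac{1}{\left(-43124 + 42074\right) 10261} + \frac{14680}{D{\left(-125,212 \right)}} = \frac{1}{\left(-43124 + 42074\right) 10261} + \frac{14680}{\left(- \frac{6}{7}\right) \left(-125\right)} = \frac{1}{-1050} \cdot \frac{1}{10261} + \frac{14680}{\frac{750}{7}} = \left(- \frac{1}{1050}\right) \frac{1}{10261} + 14680 \cdot \frac{7}{750} = - \frac{1}{10774050} + \frac{10276}{75} = \frac{1476188503}{10774050}$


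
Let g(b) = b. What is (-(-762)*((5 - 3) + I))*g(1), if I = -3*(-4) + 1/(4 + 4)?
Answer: 43053/4 ≈ 10763.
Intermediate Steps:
I = 97/8 (I = 12 + 1/8 = 12 + ⅛ = 97/8 ≈ 12.125)
(-(-762)*((5 - 3) + I))*g(1) = -(-762)*((5 - 3) + 97/8)*1 = -(-762)*(2 + 97/8)*1 = -(-762)*113/8*1 = -127*(-339/4)*1 = (43053/4)*1 = 43053/4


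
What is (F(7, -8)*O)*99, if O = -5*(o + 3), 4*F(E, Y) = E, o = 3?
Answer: -10395/2 ≈ -5197.5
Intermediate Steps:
F(E, Y) = E/4
O = -30 (O = -5*(3 + 3) = -5*6 = -30)
(F(7, -8)*O)*99 = (((¼)*7)*(-30))*99 = ((7/4)*(-30))*99 = -105/2*99 = -10395/2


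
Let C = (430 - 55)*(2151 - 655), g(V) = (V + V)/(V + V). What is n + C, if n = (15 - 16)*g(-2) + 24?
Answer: 561023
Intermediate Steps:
g(V) = 1 (g(V) = (2*V)/((2*V)) = (2*V)*(1/(2*V)) = 1)
n = 23 (n = (15 - 16)*1 + 24 = -1*1 + 24 = -1 + 24 = 23)
C = 561000 (C = 375*1496 = 561000)
n + C = 23 + 561000 = 561023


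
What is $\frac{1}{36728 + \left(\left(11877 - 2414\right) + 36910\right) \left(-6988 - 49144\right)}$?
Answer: $- \frac{1}{2602972508} \approx -3.8418 \cdot 10^{-10}$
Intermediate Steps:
$\frac{1}{36728 + \left(\left(11877 - 2414\right) + 36910\right) \left(-6988 - 49144\right)} = \frac{1}{36728 + \left(9463 + 36910\right) \left(-56132\right)} = \frac{1}{36728 + 46373 \left(-56132\right)} = \frac{1}{36728 - 2603009236} = \frac{1}{-2602972508} = - \frac{1}{2602972508}$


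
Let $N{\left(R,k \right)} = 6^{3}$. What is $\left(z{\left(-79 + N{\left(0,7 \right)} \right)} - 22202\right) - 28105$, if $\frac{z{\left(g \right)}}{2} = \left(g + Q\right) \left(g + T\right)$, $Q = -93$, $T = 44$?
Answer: $-34379$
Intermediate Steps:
$N{\left(R,k \right)} = 216$
$z{\left(g \right)} = 2 \left(-93 + g\right) \left(44 + g\right)$ ($z{\left(g \right)} = 2 \left(g - 93\right) \left(g + 44\right) = 2 \left(-93 + g\right) \left(44 + g\right)$)
$\left(z{\left(-79 + N{\left(0,7 \right)} \right)} - 22202\right) - 28105 = \left(\left(-8184 - 98 \left(-79 + 216\right) + 2 \left(-79 + 216\right)^{2}\right) - 22202\right) - 28105 = \left(\left(-8184 - 13426 + 2 \cdot 137^{2}\right) - 22202\right) - 28105 = \left(\left(-8184 - 13426 + 2 \cdot 18769\right) - 22202\right) - 28105 = \left(\left(-8184 - 13426 + 37538\right) - 22202\right) - 28105 = \left(15928 - 22202\right) - 28105 = -6274 - 28105 = -34379$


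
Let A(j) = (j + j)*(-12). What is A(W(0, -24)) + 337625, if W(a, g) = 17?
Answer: 337217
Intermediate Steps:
A(j) = -24*j (A(j) = (2*j)*(-12) = -24*j)
A(W(0, -24)) + 337625 = -24*17 + 337625 = -408 + 337625 = 337217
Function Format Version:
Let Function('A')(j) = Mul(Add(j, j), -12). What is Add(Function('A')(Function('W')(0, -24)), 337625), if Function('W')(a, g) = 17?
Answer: 337217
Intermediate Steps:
Function('A')(j) = Mul(-24, j) (Function('A')(j) = Mul(Mul(2, j), -12) = Mul(-24, j))
Add(Function('A')(Function('W')(0, -24)), 337625) = Add(Mul(-24, 17), 337625) = Add(-408, 337625) = 337217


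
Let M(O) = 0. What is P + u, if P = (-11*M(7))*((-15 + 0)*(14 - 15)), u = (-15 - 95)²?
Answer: 12100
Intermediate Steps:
u = 12100 (u = (-110)² = 12100)
P = 0 (P = (-11*0)*((-15 + 0)*(14 - 15)) = 0*(-15*(-1)) = 0*15 = 0)
P + u = 0 + 12100 = 12100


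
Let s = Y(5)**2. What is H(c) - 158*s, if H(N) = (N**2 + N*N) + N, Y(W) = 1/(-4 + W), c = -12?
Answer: 118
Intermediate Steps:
s = 1 (s = (1/(-4 + 5))**2 = (1/1)**2 = 1**2 = 1)
H(N) = N + 2*N**2 (H(N) = (N**2 + N**2) + N = 2*N**2 + N = N + 2*N**2)
H(c) - 158*s = -12*(1 + 2*(-12)) - 158*1 = -12*(1 - 24) - 158 = -12*(-23) - 158 = 276 - 158 = 118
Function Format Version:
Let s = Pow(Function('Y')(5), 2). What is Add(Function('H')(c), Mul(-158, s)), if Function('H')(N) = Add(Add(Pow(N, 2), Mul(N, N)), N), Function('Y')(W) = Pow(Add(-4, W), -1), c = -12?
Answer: 118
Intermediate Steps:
s = 1 (s = Pow(Pow(Add(-4, 5), -1), 2) = Pow(Pow(1, -1), 2) = Pow(1, 2) = 1)
Function('H')(N) = Add(N, Mul(2, Pow(N, 2))) (Function('H')(N) = Add(Add(Pow(N, 2), Pow(N, 2)), N) = Add(Mul(2, Pow(N, 2)), N) = Add(N, Mul(2, Pow(N, 2))))
Add(Function('H')(c), Mul(-158, s)) = Add(Mul(-12, Add(1, Mul(2, -12))), Mul(-158, 1)) = Add(Mul(-12, Add(1, -24)), -158) = Add(Mul(-12, -23), -158) = Add(276, -158) = 118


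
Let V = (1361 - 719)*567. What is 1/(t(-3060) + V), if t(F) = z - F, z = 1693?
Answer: 1/368767 ≈ 2.7117e-6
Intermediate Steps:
V = 364014 (V = 642*567 = 364014)
t(F) = 1693 - F
1/(t(-3060) + V) = 1/((1693 - 1*(-3060)) + 364014) = 1/((1693 + 3060) + 364014) = 1/(4753 + 364014) = 1/368767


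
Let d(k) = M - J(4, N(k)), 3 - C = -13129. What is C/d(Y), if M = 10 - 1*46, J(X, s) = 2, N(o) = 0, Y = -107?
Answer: -6566/19 ≈ -345.58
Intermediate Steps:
C = 13132 (C = 3 - 1*(-13129) = 3 + 13129 = 13132)
M = -36 (M = 10 - 46 = -36)
d(k) = -38 (d(k) = -36 - 1*2 = -36 - 2 = -38)
C/d(Y) = 13132/(-38) = 13132*(-1/38) = -6566/19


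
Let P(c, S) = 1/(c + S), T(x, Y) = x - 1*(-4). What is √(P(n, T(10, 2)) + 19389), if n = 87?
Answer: √197787290/101 ≈ 139.24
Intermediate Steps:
T(x, Y) = 4 + x (T(x, Y) = x + 4 = 4 + x)
P(c, S) = 1/(S + c)
√(P(n, T(10, 2)) + 19389) = √(1/((4 + 10) + 87) + 19389) = √(1/(14 + 87) + 19389) = √(1/101 + 19389) = √(1958290/101) = √197787290/101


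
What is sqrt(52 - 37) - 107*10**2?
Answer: -10700 + sqrt(15) ≈ -10696.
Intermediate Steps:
sqrt(52 - 37) - 107*10**2 = sqrt(15) - 107*100 = sqrt(15) - 10700 = -10700 + sqrt(15)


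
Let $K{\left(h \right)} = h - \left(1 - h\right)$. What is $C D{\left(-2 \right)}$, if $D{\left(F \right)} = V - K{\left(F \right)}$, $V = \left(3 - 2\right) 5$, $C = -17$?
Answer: $-170$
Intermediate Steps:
$K{\left(h \right)} = -1 + 2 h$ ($K{\left(h \right)} = h + \left(-1 + h\right) = -1 + 2 h$)
$V = 5$ ($V = 1 \cdot 5 = 5$)
$D{\left(F \right)} = 6 - 2 F$ ($D{\left(F \right)} = 5 - \left(-1 + 2 F\right) = 6 - 2 F$)
$C D{\left(-2 \right)} = - 17 \left(6 - -4\right) = - 17 \left(6 + 4\right) = \left(-17\right) 10 = -170$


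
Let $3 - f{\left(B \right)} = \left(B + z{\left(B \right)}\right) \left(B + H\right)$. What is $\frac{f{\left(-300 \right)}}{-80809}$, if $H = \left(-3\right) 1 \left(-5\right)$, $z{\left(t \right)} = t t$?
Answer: $- \frac{25564503}{80809} \approx -316.36$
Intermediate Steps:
$z{\left(t \right)} = t^{2}$
$H = 15$ ($H = \left(-3\right) \left(-5\right) = 15$)
$f{\left(B \right)} = 3 - \left(15 + B\right) \left(B + B^{2}\right)$ ($f{\left(B \right)} = 3 - \left(B + B^{2}\right) \left(B + 15\right) = 3 - \left(B + B^{2}\right) \left(15 + B\right) = 3 - \left(15 + B\right) \left(B + B^{2}\right)$)
$\frac{f{\left(-300 \right)}}{-80809} = \frac{3 - \left(-300\right)^{3} - 16 \left(-300\right)^{2} - -4500}{-80809} = \left(3 - -27000000 - 1440000 + 4500\right) \left(- \frac{1}{80809}\right) = \left(3 + 27000000 - 1440000 + 4500\right) \left(- \frac{1}{80809}\right) = 25564503 \left(- \frac{1}{80809}\right) = - \frac{25564503}{80809}$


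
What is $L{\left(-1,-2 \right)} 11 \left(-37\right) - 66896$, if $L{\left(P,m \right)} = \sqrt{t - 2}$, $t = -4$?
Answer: $-66896 - 407 i \sqrt{6} \approx -66896.0 - 996.94 i$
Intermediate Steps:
$L{\left(P,m \right)} = i \sqrt{6}$ ($L{\left(P,m \right)} = \sqrt{-4 - 2} = \sqrt{-6} = i \sqrt{6}$)
$L{\left(-1,-2 \right)} 11 \left(-37\right) - 66896 = i \sqrt{6} \cdot 11 \left(-37\right) - 66896 = 11 i \sqrt{6} \left(-37\right) - 66896 = - 407 i \sqrt{6} - 66896 = -66896 - 407 i \sqrt{6}$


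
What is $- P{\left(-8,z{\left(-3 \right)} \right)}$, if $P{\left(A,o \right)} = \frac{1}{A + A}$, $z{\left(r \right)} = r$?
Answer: $\frac{1}{16} \approx 0.0625$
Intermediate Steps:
$P{\left(A,o \right)} = \frac{1}{2 A}$
$- P{\left(-8,z{\left(-3 \right)} \right)} = - \frac{1}{2 \left(-8\right)} = - \frac{-1}{2 \cdot 8} = \left(-1\right) \left(- \frac{1}{16}\right) = \frac{1}{16}$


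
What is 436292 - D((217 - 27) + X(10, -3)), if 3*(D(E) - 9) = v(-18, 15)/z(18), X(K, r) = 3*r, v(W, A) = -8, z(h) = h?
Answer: 11779645/27 ≈ 4.3628e+5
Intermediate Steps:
D(E) = 239/27 (D(E) = 9 + (-8/18)/3 = 9 + (-8*1/18)/3 = 9 + (1/3)*(-4/9) = 9 - 4/27 = 239/27)
436292 - D((217 - 27) + X(10, -3)) = 436292 - 1*239/27 = 436292 - 239/27 = 11779645/27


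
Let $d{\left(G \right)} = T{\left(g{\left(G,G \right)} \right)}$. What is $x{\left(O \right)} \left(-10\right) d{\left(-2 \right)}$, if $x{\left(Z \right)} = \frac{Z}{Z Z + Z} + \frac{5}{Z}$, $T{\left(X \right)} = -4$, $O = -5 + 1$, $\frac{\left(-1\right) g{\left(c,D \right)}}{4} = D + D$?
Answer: $- \frac{190}{3} \approx -63.333$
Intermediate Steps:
$g{\left(c,D \right)} = - 8 D$ ($g{\left(c,D \right)} = - 4 \left(D + D\right) = - 4 \cdot 2 D = - 8 D$)
$O = -4$
$d{\left(G \right)} = -4$
$x{\left(Z \right)} = \frac{5}{Z} + \frac{Z}{Z + Z^{2}}$ ($x{\left(Z \right)} = \frac{Z}{Z^{2} + Z} + \frac{5}{Z} = \frac{Z}{Z + Z^{2}} + \frac{5}{Z} = \frac{5}{Z} + \frac{Z}{Z + Z^{2}}$)
$x{\left(O \right)} \left(-10\right) d{\left(-2 \right)} = \frac{5 + 6 \left(-4\right)}{\left(-4\right) \left(1 - 4\right)} \left(-10\right) \left(-4\right) = - \frac{5 - 24}{4 \left(-3\right)} \left(-10\right) \left(-4\right) = \left(- \frac{1}{4}\right) \left(- \frac{1}{3}\right) \left(-19\right) \left(-10\right) \left(-4\right) = \left(- \frac{19}{12}\right) \left(-10\right) \left(-4\right) = \frac{95}{6} \left(-4\right) = - \frac{190}{3}$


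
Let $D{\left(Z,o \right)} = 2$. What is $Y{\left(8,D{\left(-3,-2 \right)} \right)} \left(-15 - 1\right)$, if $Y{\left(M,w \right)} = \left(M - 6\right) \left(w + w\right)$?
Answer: $-128$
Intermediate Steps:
$Y{\left(M,w \right)} = 2 w \left(-6 + M\right)$ ($Y{\left(M,w \right)} = \left(-6 + M\right) 2 w = 2 w \left(-6 + M\right)$)
$Y{\left(8,D{\left(-3,-2 \right)} \right)} \left(-15 - 1\right) = 2 \cdot 2 \left(-6 + 8\right) \left(-15 - 1\right) = 2 \cdot 2 \cdot 2 \left(-16\right) = 8 \left(-16\right) = -128$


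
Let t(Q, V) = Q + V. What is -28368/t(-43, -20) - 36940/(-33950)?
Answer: 1532414/3395 ≈ 451.37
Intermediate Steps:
-28368/t(-43, -20) - 36940/(-33950) = -28368/(-43 - 20) - 36940/(-33950) = -28368/(-63) - 36940*(-1/33950) = -28368*(-1/63) + 3694/3395 = 3152/7 + 3694/3395 = 1532414/3395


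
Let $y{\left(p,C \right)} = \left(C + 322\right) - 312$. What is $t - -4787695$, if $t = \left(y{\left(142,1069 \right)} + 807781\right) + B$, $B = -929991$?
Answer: $4666564$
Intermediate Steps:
$y{\left(p,C \right)} = 10 + C$ ($y{\left(p,C \right)} = \left(322 + C\right) - 312 = 10 + C$)
$t = -121131$ ($t = \left(\left(10 + 1069\right) + 807781\right) - 929991 = \left(1079 + 807781\right) - 929991 = 808860 - 929991 = -121131$)
$t - -4787695 = -121131 - -4787695 = -121131 + 4787695 = 4666564$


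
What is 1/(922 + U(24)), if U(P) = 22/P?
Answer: 12/11075 ≈ 0.0010835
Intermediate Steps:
1/(922 + U(24)) = 1/(922 + 22/24) = 1/(922 + 22*(1/24)) = 1/(922 + 11/12) = 1/(11075/12) = 12/11075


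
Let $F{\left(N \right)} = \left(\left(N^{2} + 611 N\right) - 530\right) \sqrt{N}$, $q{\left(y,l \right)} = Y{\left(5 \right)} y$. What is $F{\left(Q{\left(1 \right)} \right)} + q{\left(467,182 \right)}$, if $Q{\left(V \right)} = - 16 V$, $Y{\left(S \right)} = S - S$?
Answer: $- 40200 i \approx - 40200.0 i$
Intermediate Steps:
$Y{\left(S \right)} = 0$
$q{\left(y,l \right)} = 0$ ($q{\left(y,l \right)} = 0 y = 0$)
$F{\left(N \right)} = \sqrt{N} \left(-530 + N^{2} + 611 N\right)$ ($F{\left(N \right)} = \left(-530 + N^{2} + 611 N\right) \sqrt{N} = \sqrt{N} \left(-530 + N^{2} + 611 N\right)$)
$F{\left(Q{\left(1 \right)} \right)} + q{\left(467,182 \right)} = \sqrt{\left(-16\right) 1} \left(-530 + \left(\left(-16\right) 1\right)^{2} + 611 \left(\left(-16\right) 1\right)\right) + 0 = \sqrt{-16} \left(-530 + \left(-16\right)^{2} + 611 \left(-16\right)\right) + 0 = 4 i \left(-530 + 256 - 9776\right) + 0 = 4 i \left(-10050\right) + 0 = - 40200 i + 0 = - 40200 i$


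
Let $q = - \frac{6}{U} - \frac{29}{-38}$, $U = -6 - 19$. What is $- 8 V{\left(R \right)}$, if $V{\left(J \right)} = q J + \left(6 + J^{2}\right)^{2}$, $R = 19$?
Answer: $- \frac{26941612}{25} \approx -1.0777 \cdot 10^{6}$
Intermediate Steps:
$U = -25$ ($U = -6 - 19 = -25$)
$q = \frac{953}{950}$ ($q = - \frac{6}{-25} - \frac{29}{-38} = \left(-6\right) \left(- \frac{1}{25}\right) - - \frac{29}{38} = \frac{6}{25} + \frac{29}{38} = \frac{953}{950} \approx 1.0032$)
$V{\left(J \right)} = \left(6 + J^{2}\right)^{2} + \frac{953 J}{950}$ ($V{\left(J \right)} = \frac{953 J}{950} + \left(6 + J^{2}\right)^{2} = \left(6 + J^{2}\right)^{2} + \frac{953 J}{950}$)
$- 8 V{\left(R \right)} = - 8 \left(\left(6 + 19^{2}\right)^{2} + \frac{953}{950} \cdot 19\right) = - 8 \left(\left(6 + 361\right)^{2} + \frac{953}{50}\right) = - 8 \left(367^{2} + \frac{953}{50}\right) = - 8 \left(134689 + \frac{953}{50}\right) = \left(-8\right) \frac{6735403}{50} = - \frac{26941612}{25}$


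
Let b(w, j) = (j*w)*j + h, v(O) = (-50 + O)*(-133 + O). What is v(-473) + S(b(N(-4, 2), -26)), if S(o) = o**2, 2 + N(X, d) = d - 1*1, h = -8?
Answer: 784794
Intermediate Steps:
N(X, d) = -3 + d (N(X, d) = -2 + (d - 1*1) = -2 + (d - 1) = -2 + (-1 + d) = -3 + d)
v(O) = (-133 + O)*(-50 + O)
b(w, j) = -8 + w*j**2 (b(w, j) = (j*w)*j - 8 = w*j**2 - 8 = -8 + w*j**2)
v(-473) + S(b(N(-4, 2), -26)) = (6650 + (-473)**2 - 183*(-473)) + (-8 + (-3 + 2)*(-26)**2)**2 = (6650 + 223729 + 86559) + (-8 - 1*676)**2 = 316938 + (-8 - 676)**2 = 316938 + (-684)**2 = 316938 + 467856 = 784794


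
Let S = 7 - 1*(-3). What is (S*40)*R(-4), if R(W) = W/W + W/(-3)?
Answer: 2800/3 ≈ 933.33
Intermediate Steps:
S = 10 (S = 7 + 3 = 10)
R(W) = 1 - W/3 (R(W) = 1 + W*(-⅓) = 1 - W/3)
(S*40)*R(-4) = (10*40)*(1 - ⅓*(-4)) = 400*(1 + 4/3) = 400*(7/3) = 2800/3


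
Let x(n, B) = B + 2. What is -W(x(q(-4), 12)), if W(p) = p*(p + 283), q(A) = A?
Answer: -4158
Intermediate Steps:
x(n, B) = 2 + B
W(p) = p*(283 + p)
-W(x(q(-4), 12)) = -(2 + 12)*(283 + (2 + 12)) = -14*(283 + 14) = -14*297 = -1*4158 = -4158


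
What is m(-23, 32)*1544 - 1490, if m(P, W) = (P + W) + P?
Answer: -23106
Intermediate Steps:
m(P, W) = W + 2*P
m(-23, 32)*1544 - 1490 = (32 + 2*(-23))*1544 - 1490 = (32 - 46)*1544 - 1490 = -14*1544 - 1490 = -21616 - 1490 = -23106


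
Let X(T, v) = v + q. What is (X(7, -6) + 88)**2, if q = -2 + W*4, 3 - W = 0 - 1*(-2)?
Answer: 7056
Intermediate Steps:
W = 1 (W = 3 - (0 - 1*(-2)) = 3 - (0 + 2) = 3 - 1*2 = 3 - 2 = 1)
q = 2 (q = -2 + 1*4 = -2 + 4 = 2)
X(T, v) = 2 + v (X(T, v) = v + 2 = 2 + v)
(X(7, -6) + 88)**2 = ((2 - 6) + 88)**2 = (-4 + 88)**2 = 84**2 = 7056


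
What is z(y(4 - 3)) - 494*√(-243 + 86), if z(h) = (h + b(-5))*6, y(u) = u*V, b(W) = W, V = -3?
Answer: -48 - 494*I*√157 ≈ -48.0 - 6189.8*I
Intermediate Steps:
y(u) = -3*u (y(u) = u*(-3) = -3*u)
z(h) = -30 + 6*h (z(h) = (h - 5)*6 = (-5 + h)*6 = -30 + 6*h)
z(y(4 - 3)) - 494*√(-243 + 86) = (-30 + 6*(-3*(4 - 3))) - 494*√(-243 + 86) = (-30 + 6*(-3*1)) - 494*I*√157 = (-30 + 6*(-3)) - 494*I*√157 = (-30 - 18) - 494*I*√157 = -48 - 494*I*√157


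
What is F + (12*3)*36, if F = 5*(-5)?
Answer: 1271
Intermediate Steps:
F = -25
F + (12*3)*36 = -25 + (12*3)*36 = -25 + 36*36 = -25 + 1296 = 1271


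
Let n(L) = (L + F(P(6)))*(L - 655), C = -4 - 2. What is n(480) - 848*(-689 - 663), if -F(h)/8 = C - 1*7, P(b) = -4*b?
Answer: 1044296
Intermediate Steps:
C = -6
F(h) = 104 (F(h) = -8*(-6 - 1*7) = -8*(-6 - 7) = -8*(-13) = 104)
n(L) = (-655 + L)*(104 + L) (n(L) = (L + 104)*(L - 655) = (104 + L)*(-655 + L) = (-655 + L)*(104 + L))
n(480) - 848*(-689 - 663) = (-68120 + 480**2 - 551*480) - 848*(-689 - 663) = (-68120 + 230400 - 264480) - 848*(-1352) = -102200 + 1146496 = 1044296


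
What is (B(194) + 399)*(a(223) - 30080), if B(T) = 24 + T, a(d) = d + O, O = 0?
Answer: -18421769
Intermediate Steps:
a(d) = d (a(d) = d + 0 = d)
(B(194) + 399)*(a(223) - 30080) = ((24 + 194) + 399)*(223 - 30080) = (218 + 399)*(-29857) = 617*(-29857) = -18421769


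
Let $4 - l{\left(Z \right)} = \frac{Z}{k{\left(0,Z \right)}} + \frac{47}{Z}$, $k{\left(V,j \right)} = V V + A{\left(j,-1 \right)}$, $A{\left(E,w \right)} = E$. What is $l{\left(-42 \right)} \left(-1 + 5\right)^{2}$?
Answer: $\frac{1384}{21} \approx 65.905$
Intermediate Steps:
$k{\left(V,j \right)} = j + V^{2}$ ($k{\left(V,j \right)} = V V + j = V^{2} + j = j + V^{2}$)
$l{\left(Z \right)} = 3 - \frac{47}{Z}$ ($l{\left(Z \right)} = 4 - \left(\frac{Z}{Z + 0^{2}} + \frac{47}{Z}\right) = 4 - \left(\frac{Z}{Z + 0} + \frac{47}{Z}\right) = 4 - \left(\frac{Z}{Z} + \frac{47}{Z}\right) = 4 - \left(1 + \frac{47}{Z}\right) = 3 - \frac{47}{Z}$)
$l{\left(-42 \right)} \left(-1 + 5\right)^{2} = \left(3 - \frac{47}{-42}\right) \left(-1 + 5\right)^{2} = \left(3 - - \frac{47}{42}\right) 4^{2} = \left(3 + \frac{47}{42}\right) 16 = \frac{173}{42} \cdot 16 = \frac{1384}{21}$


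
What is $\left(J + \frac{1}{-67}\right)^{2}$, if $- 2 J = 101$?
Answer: $\frac{45819361}{17956} \approx 2551.8$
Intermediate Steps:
$J = - \frac{101}{2}$ ($J = \left(- \frac{1}{2}\right) 101 = - \frac{101}{2} \approx -50.5$)
$\left(J + \frac{1}{-67}\right)^{2} = \left(- \frac{101}{2} + \frac{1}{-67}\right)^{2} = \left(- \frac{101}{2} - \frac{1}{67}\right)^{2} = \left(- \frac{6769}{134}\right)^{2} = \frac{45819361}{17956}$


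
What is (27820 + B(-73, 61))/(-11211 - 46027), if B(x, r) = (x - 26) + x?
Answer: -13824/28619 ≈ -0.48304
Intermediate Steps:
B(x, r) = -26 + 2*x (B(x, r) = (-26 + x) + x = -26 + 2*x)
(27820 + B(-73, 61))/(-11211 - 46027) = (27820 + (-26 + 2*(-73)))/(-11211 - 46027) = (27820 + (-26 - 146))/(-57238) = (27820 - 172)*(-1/57238) = 27648*(-1/57238) = -13824/28619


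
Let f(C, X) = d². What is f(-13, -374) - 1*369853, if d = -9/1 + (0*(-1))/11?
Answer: -369772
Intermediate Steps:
d = -9 (d = -9*1 + 0*(1/11) = -9 + 0 = -9)
f(C, X) = 81 (f(C, X) = (-9)² = 81)
f(-13, -374) - 1*369853 = 81 - 1*369853 = 81 - 369853 = -369772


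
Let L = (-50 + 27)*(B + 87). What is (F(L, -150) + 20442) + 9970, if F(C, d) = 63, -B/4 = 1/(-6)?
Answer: 30475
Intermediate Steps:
B = ⅔ (B = -4/(-6) = -4*(-⅙) = ⅔ ≈ 0.66667)
L = -6049/3 (L = (-50 + 27)*(⅔ + 87) = -23*263/3 = -6049/3 ≈ -2016.3)
(F(L, -150) + 20442) + 9970 = (63 + 20442) + 9970 = 20505 + 9970 = 30475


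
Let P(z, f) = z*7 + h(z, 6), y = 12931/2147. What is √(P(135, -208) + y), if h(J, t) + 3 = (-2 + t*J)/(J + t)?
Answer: √87405422504487/302727 ≈ 30.883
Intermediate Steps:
y = 12931/2147 (y = 12931*(1/2147) = 12931/2147 ≈ 6.0228)
h(J, t) = -3 + (-2 + J*t)/(J + t) (h(J, t) = -3 + (-2 + t*J)/(J + t) = -3 + (-2 + J*t)/(J + t))
P(z, f) = 7*z + (-20 + 3*z)/(6 + z) (P(z, f) = z*7 + (-2 - 3*z - 3*6 + z*6)/(z + 6) = 7*z + (-2 - 3*z - 18 + 6*z)/(6 + z) = 7*z + (-20 + 3*z)/(6 + z))
√(P(135, -208) + y) = √((-20 + 7*135² + 45*135)/(6 + 135) + 12931/2147) = √((-20 + 7*18225 + 6075)/141 + 12931/2147) = √((-20 + 127575 + 6075)/141 + 12931/2147) = √((1/141)*133630 + 12931/2147) = √(133630/141 + 12931/2147) = √(288726881/302727) = √87405422504487/302727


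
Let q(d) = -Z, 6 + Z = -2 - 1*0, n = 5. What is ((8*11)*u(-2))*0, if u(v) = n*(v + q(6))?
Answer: 0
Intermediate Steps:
Z = -8 (Z = -6 + (-2 - 1*0) = -6 + (-2 + 0) = -6 - 2 = -8)
q(d) = 8 (q(d) = -1*(-8) = 8)
u(v) = 40 + 5*v (u(v) = 5*(v + 8) = 5*(8 + v) = 40 + 5*v)
((8*11)*u(-2))*0 = ((8*11)*(40 + 5*(-2)))*0 = (88*(40 - 10))*0 = (88*30)*0 = 2640*0 = 0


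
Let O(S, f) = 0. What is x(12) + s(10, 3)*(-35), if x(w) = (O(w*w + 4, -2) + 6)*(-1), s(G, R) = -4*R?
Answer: 414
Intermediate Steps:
x(w) = -6 (x(w) = (0 + 6)*(-1) = 6*(-1) = -6)
x(12) + s(10, 3)*(-35) = -6 - 4*3*(-35) = -6 - 12*(-35) = -6 + 420 = 414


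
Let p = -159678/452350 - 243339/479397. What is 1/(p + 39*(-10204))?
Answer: -36142538825/14383171284566836 ≈ -2.5128e-6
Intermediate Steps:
p = -31103925136/36142538825 (p = -159678*1/452350 - 243339*1/479397 = -79839/226175 - 81113/159799 = -31103925136/36142538825 ≈ -0.86059)
1/(p + 39*(-10204)) = 1/(-31103925136/36142538825 + 39*(-10204)) = 1/(-31103925136/36142538825 - 397956) = 1/(-14383171284566836/36142538825) = -36142538825/14383171284566836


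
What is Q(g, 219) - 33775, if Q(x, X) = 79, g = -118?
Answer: -33696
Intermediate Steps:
Q(g, 219) - 33775 = 79 - 33775 = -33696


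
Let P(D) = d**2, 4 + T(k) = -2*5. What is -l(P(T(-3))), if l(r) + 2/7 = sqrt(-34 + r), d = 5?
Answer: 2/7 - 3*I ≈ 0.28571 - 3.0*I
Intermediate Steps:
T(k) = -14 (T(k) = -4 - 2*5 = -4 - 10 = -14)
P(D) = 25 (P(D) = 5**2 = 25)
l(r) = -2/7 + sqrt(-34 + r)
-l(P(T(-3))) = -(-2/7 + sqrt(-34 + 25)) = -(-2/7 + sqrt(-9)) = -(-2/7 + 3*I) = 2/7 - 3*I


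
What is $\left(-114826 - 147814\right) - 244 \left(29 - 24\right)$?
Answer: $-263860$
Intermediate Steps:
$\left(-114826 - 147814\right) - 244 \left(29 - 24\right) = -262640 - 1220 = -263860$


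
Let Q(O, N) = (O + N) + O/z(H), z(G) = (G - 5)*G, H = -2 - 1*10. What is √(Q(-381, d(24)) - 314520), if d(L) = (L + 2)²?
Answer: I*√363246259/34 ≈ 560.56*I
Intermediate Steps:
d(L) = (2 + L)²
H = -12 (H = -2 - 10 = -12)
z(G) = G*(-5 + G) (z(G) = (-5 + G)*G = G*(-5 + G))
Q(O, N) = N + 205*O/204 (Q(O, N) = (O + N) + O/((-12*(-5 - 12))) = (N + O) + O/((-12*(-17))) = (N + O) + O/204 = N + 205*O/204)
√(Q(-381, d(24)) - 314520) = √(((2 + 24)² + (205/204)*(-381)) - 314520) = √((26² - 26035/68) - 314520) = √((676 - 26035/68) - 314520) = √(19933/68 - 314520) = √(-21367427/68) = I*√363246259/34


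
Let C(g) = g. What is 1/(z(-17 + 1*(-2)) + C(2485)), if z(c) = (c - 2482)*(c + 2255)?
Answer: -1/5589751 ≈ -1.7890e-7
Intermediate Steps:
z(c) = (-2482 + c)*(2255 + c)
1/(z(-17 + 1*(-2)) + C(2485)) = 1/((-5596910 + (-17 + 1*(-2))² - 227*(-17 + 1*(-2))) + 2485) = 1/((-5596910 + (-17 - 2)² - 227*(-17 - 2)) + 2485) = 1/((-5596910 + (-19)² - 227*(-19)) + 2485) = 1/((-5596910 + 361 + 4313) + 2485) = 1/(-5592236 + 2485) = 1/(-5589751) = -1/5589751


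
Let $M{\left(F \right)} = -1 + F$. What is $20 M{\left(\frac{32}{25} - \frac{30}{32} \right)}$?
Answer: $- \frac{263}{20} \approx -13.15$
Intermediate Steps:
$20 M{\left(\frac{32}{25} - \frac{30}{32} \right)} = 20 \left(-1 + \left(\frac{32}{25} - \frac{30}{32}\right)\right) = 20 \left(-1 + \left(32 \cdot \frac{1}{25} - \frac{15}{16}\right)\right) = 20 \left(-1 + \left(\frac{32}{25} - \frac{15}{16}\right)\right) = 20 \left(-1 + \frac{137}{400}\right) = 20 \left(- \frac{263}{400}\right) = - \frac{263}{20}$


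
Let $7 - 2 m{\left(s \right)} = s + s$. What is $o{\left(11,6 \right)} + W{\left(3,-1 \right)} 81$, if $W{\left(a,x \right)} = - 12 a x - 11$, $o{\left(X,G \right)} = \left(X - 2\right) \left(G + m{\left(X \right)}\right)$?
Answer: $\frac{4023}{2} \approx 2011.5$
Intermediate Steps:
$m{\left(s \right)} = \frac{7}{2} - s$ ($m{\left(s \right)} = \frac{7}{2} - \frac{s + s}{2} = \frac{7}{2} - \frac{2 s}{2} = \frac{7}{2} - s$)
$o{\left(X,G \right)} = \left(-2 + X\right) \left(\frac{7}{2} + G - X\right)$ ($o{\left(X,G \right)} = \left(X - 2\right) \left(G - \left(- \frac{7}{2} + X\right)\right) = \left(-2 + X\right) \left(\frac{7}{2} + G - X\right)$)
$W{\left(a,x \right)} = -11 - 12 a x$ ($W{\left(a,x \right)} = - 12 a x - 11 = -11 - 12 a x$)
$o{\left(11,6 \right)} + W{\left(3,-1 \right)} 81 = \left(-7 - 11^{2} - 12 + \frac{11}{2} \cdot 11 + 6 \cdot 11\right) + \left(-11 - 36 \left(-1\right)\right) 81 = \left(-7 - 121 - 12 + \frac{121}{2} + 66\right) + \left(-11 + 36\right) 81 = \left(-7 - 121 - 12 + \frac{121}{2} + 66\right) + 25 \cdot 81 = - \frac{27}{2} + 2025 = \frac{4023}{2}$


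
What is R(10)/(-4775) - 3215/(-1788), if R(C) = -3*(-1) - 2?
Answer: 15349837/8537700 ≈ 1.7979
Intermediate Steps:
R(C) = 1 (R(C) = 3 - 2 = 1)
R(10)/(-4775) - 3215/(-1788) = 1/(-4775) - 3215/(-1788) = 1*(-1/4775) - 3215*(-1/1788) = -1/4775 + 3215/1788 = 15349837/8537700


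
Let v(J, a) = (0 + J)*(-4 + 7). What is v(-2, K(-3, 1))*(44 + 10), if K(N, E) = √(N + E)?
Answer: -324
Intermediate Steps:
K(N, E) = √(E + N)
v(J, a) = 3*J (v(J, a) = J*3 = 3*J)
v(-2, K(-3, 1))*(44 + 10) = (3*(-2))*(44 + 10) = -6*54 = -324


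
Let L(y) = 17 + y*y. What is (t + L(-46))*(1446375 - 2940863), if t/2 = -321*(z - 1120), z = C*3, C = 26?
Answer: -1002946413336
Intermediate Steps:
z = 78 (z = 26*3 = 78)
L(y) = 17 + y²
t = 668964 (t = 2*(-321*(78 - 1120)) = 2*(-321*(-1042)) = 2*334482 = 668964)
(t + L(-46))*(1446375 - 2940863) = (668964 + (17 + (-46)²))*(1446375 - 2940863) = (668964 + (17 + 2116))*(-1494488) = (668964 + 2133)*(-1494488) = 671097*(-1494488) = -1002946413336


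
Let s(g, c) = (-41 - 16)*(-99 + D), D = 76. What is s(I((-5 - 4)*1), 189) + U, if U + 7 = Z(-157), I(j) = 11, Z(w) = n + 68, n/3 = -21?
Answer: 1309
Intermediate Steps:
n = -63 (n = 3*(-21) = -63)
Z(w) = 5 (Z(w) = -63 + 68 = 5)
s(g, c) = 1311 (s(g, c) = (-41 - 16)*(-99 + 76) = -57*(-23) = 1311)
U = -2 (U = -7 + 5 = -2)
s(I((-5 - 4)*1), 189) + U = 1311 - 2 = 1309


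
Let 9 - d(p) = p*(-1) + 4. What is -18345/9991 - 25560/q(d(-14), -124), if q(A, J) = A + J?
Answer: 252930075/1328803 ≈ 190.34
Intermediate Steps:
d(p) = 5 + p (d(p) = 9 - (p*(-1) + 4) = 9 - (-p + 4) = 9 - (4 - p) = 9 + (-4 + p) = 5 + p)
-18345/9991 - 25560/q(d(-14), -124) = -18345/9991 - 25560/((5 - 14) - 124) = -18345*1/9991 - 25560/(-9 - 124) = -18345/9991 - 25560/(-133) = -18345/9991 - 25560*(-1/133) = -18345/9991 + 25560/133 = 252930075/1328803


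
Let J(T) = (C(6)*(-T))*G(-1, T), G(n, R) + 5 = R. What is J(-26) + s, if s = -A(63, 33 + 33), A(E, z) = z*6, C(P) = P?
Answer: -5232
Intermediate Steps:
G(n, R) = -5 + R
A(E, z) = 6*z
J(T) = -6*T*(-5 + T) (J(T) = (6*(-T))*(-5 + T) = (-6*T)*(-5 + T) = -6*T*(-5 + T))
s = -396 (s = -6*(33 + 33) = -6*66 = -1*396 = -396)
J(-26) + s = 6*(-26)*(5 - 1*(-26)) - 396 = 6*(-26)*(5 + 26) - 396 = 6*(-26)*31 - 396 = -4836 - 396 = -5232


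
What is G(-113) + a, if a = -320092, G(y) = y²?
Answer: -307323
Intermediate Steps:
G(-113) + a = (-113)² - 320092 = 12769 - 320092 = -307323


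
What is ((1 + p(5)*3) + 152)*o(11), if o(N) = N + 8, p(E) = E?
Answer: 3192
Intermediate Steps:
o(N) = 8 + N
((1 + p(5)*3) + 152)*o(11) = ((1 + 5*3) + 152)*(8 + 11) = ((1 + 15) + 152)*19 = (16 + 152)*19 = 168*19 = 3192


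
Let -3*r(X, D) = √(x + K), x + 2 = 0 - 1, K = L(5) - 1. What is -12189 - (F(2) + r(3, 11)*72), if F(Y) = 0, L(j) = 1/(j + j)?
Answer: -12189 + 12*I*√390/5 ≈ -12189.0 + 47.396*I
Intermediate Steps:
L(j) = 1/(2*j)
K = -9/10 (K = (½)/5 - 1 = (½)*(⅕) - 1 = ⅒ - 1 = -9/10 ≈ -0.90000)
x = -3 (x = -2 + (0 - 1) = -2 - 1 = -3)
r(X, D) = -I*√390/30 (r(X, D) = -√(-3 - 9/10)/3 = -I*√390/30)
-12189 - (F(2) + r(3, 11)*72) = -12189 - (0 - I*√390/30*72) = -12189 - (0 - 12*I*√390/5) = -12189 - (-12)*I*√390/5 = -12189 + 12*I*√390/5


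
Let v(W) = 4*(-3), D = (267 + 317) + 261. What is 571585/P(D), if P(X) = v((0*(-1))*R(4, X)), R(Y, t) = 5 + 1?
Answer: -571585/12 ≈ -47632.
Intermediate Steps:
R(Y, t) = 6
D = 845 (D = 584 + 261 = 845)
v(W) = -12
P(X) = -12
571585/P(D) = 571585/(-12) = 571585*(-1/12) = -571585/12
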